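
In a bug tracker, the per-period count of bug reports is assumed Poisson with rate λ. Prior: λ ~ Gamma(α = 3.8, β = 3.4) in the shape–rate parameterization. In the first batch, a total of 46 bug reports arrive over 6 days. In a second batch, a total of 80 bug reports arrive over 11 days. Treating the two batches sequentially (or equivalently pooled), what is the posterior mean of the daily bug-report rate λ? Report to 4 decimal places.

With a Gamma(shape α, rate β) prior, the Poisson likelihood is conjugate: the posterior is Gamma(α + ΣXᵢ, β + n).
After batch 1: Gamma(α+S, β+n) = Gamma(3.8+46, 3.4+6) = Gamma(49.8, 9.4).
After batch 2: Gamma(α+S, β+n) = Gamma(49.8+80, 9.4+11) = Gamma(129.8, 20.4).
Posterior mean = α/β = 129.8/20.4 = 6.3627.

6.3627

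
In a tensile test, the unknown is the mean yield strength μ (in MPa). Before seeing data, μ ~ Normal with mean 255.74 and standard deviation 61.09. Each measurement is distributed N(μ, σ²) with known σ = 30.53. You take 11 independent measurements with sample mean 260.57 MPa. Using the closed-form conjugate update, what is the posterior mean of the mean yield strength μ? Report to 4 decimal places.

For Normal data with known variance σ², a Normal(μ₀, σ₀²) prior on μ is conjugate. Posterior precision = 1/σ₀² + n/σ²; posterior mean is the precision-weighted average of μ₀ and x̄.
n·x̄ = 11·260.57 = 2866.27.
σ₀² = 61.09² = 3731.9881, σ² = 30.53² = 932.0809; σ² + n·σ₀² = 932.0809 + 11·3731.9881 = 41983.95.
Posterior mean = (μ₀/σ₀² + n·x̄/σ²)/(1/σ₀² + n/σ²) = (σ²·μ₀ + σ₀²·n·x̄)/(σ² + n·σ₀²) = (932.0809·255.74 + 3731.9881·2866.27)/41983.95 = 10935255.900753/41983.95 = 260.4628.

260.4628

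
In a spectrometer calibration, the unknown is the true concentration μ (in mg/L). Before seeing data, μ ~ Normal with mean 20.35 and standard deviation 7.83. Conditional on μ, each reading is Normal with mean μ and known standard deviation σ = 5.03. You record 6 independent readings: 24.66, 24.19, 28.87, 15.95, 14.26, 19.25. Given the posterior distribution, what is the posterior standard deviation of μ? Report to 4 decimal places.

1.9863

For Normal data with known variance σ², a Normal(μ₀, σ₀²) prior on μ is conjugate. Posterior precision = 1/σ₀² + n/σ²; posterior mean is the precision-weighted average of μ₀ and x̄.
σ₀² = 7.83² = 61.3089, σ² = 5.03² = 25.3009; σ² + n·σ₀² = 25.3009 + 6·61.3089 = 393.1543.
Posterior precision = 1/σ₀² + n/σ² = 1/61.3089 + 6/25.3009 = (σ² + n·σ₀²)/(σ₀²σ²) = 393.1543/(61.3089·25.3009); posterior variance σₙ² = σ₀²σ²/(σ² + n·σ₀²) = 61.3089·25.3009/393.1543 = 3.945449.
Posterior SD = √σₙ² = √(61.3089·25.3009/393.1543) = 1.9863.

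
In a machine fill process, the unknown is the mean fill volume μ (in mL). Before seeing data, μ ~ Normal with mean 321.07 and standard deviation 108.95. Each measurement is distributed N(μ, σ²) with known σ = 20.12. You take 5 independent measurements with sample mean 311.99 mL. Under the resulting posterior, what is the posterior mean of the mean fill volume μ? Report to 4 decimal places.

For Normal data with known variance σ², a Normal(μ₀, σ₀²) prior on μ is conjugate. Posterior precision = 1/σ₀² + n/σ²; posterior mean is the precision-weighted average of μ₀ and x̄.
n·x̄ = 5·311.99 = 1559.95.
σ₀² = 108.95² = 11870.1025, σ² = 20.12² = 404.8144; σ² + n·σ₀² = 404.8144 + 5·11870.1025 = 59755.3269.
Posterior mean = (μ₀/σ₀² + n·x̄/σ²)/(1/σ₀² + n/σ²) = (σ²·μ₀ + σ₀²·n·x̄)/(σ² + n·σ₀²) = (404.8144·321.07 + 11870.1025·1559.95)/59755.3269 = 18646740.154283/59755.3269 = 312.0515.

312.0515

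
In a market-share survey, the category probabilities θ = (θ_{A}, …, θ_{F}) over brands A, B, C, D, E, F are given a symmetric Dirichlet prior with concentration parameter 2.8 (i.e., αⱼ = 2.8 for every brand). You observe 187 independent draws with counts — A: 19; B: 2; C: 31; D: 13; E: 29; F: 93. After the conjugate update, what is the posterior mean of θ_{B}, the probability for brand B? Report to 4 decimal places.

The Dirichlet prior is conjugate to the Multinomial likelihood: each posterior αⱼ = prior αⱼ + observed count nⱼ.
Posterior concentration: (21.8, 4.8, 33.8, 15.8, 31.8, 95.8), total = 203.8.
E[θ_{B}|data] = α_{B}/Σα = 4.8/203.8 = 0.0236.

0.0236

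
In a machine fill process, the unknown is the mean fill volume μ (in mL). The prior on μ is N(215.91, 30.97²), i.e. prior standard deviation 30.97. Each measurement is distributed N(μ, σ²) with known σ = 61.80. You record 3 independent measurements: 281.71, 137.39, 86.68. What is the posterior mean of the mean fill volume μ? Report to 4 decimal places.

195.5790

For Normal data with known variance σ², a Normal(μ₀, σ₀²) prior on μ is conjugate. Posterior precision = 1/σ₀² + n/σ²; posterior mean is the precision-weighted average of μ₀ and x̄.
Σxᵢ = 281.71 + 137.39 + 86.68 = 505.78, so n·x̄ = 505.78.
σ₀² = 30.97² = 959.1409, σ² = 61.80² = 3819.24; σ² + n·σ₀² = 3819.24 + 3·959.1409 = 6696.6627.
Posterior mean = (μ₀/σ₀² + n·x̄/σ²)/(1/σ₀² + n/σ²) = (σ²·μ₀ + σ₀²·n·x̄)/(σ² + n·σ₀²) = (3819.24·215.91 + 959.1409·505.78)/6696.6627 = 1309726.392802/6696.6627 = 195.5790.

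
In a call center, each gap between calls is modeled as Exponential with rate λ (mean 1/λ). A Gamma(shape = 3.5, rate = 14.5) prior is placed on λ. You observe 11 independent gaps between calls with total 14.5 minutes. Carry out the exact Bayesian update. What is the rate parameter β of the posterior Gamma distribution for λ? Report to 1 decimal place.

With a Gamma(shape α, rate β) prior on the exponential rate λ, the posterior after n observations with total T = Σxᵢ is Gamma(α+n, β+T).
Posterior: Gamma(3.5+11, 14.5+14.5) = Gamma(14.5, 29.0).
Posterior β = 29.0.

29.0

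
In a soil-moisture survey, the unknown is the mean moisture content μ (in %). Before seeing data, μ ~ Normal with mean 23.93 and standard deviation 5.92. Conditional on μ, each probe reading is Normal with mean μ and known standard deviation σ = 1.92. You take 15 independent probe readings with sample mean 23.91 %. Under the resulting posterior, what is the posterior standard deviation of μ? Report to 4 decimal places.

For Normal data with known variance σ², a Normal(μ₀, σ₀²) prior on μ is conjugate. Posterior precision = 1/σ₀² + n/σ²; posterior mean is the precision-weighted average of μ₀ and x̄.
σ₀² = 5.92² = 35.0464, σ² = 1.92² = 3.6864; σ² + n·σ₀² = 3.6864 + 15·35.0464 = 529.3824.
Posterior precision = 1/σ₀² + n/σ² = 1/35.0464 + 15/3.6864 = (σ² + n·σ₀²)/(σ₀²σ²) = 529.3824/(35.0464·3.6864); posterior variance σₙ² = σ₀²σ²/(σ² + n·σ₀²) = 35.0464·3.6864/529.3824 = 0.244049.
Posterior SD = √σₙ² = √(35.0464·3.6864/529.3824) = 0.4940.

0.4940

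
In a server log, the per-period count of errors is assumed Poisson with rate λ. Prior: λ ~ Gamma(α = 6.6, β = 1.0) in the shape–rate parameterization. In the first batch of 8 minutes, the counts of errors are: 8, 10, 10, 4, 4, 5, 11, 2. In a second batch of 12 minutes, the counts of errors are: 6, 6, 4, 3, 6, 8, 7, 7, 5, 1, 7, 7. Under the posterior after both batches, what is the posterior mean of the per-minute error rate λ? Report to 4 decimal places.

6.0762

With a Gamma(shape α, rate β) prior, the Poisson likelihood is conjugate: the posterior is Gamma(α + ΣXᵢ, β + n).
Batch 1: sum of counts S = 54 over n = 8 minutes.
After batch 1: Gamma(α+S, β+n) = Gamma(6.6+54, 1.0+8) = Gamma(60.6, 9.0).
Batch 2: sum of counts S = 67 over n = 12 minutes.
After batch 2: Gamma(α+S, β+n) = Gamma(60.6+67, 9.0+12) = Gamma(127.6, 21.0).
Posterior mean = α/β = 127.6/21.0 = 6.0762.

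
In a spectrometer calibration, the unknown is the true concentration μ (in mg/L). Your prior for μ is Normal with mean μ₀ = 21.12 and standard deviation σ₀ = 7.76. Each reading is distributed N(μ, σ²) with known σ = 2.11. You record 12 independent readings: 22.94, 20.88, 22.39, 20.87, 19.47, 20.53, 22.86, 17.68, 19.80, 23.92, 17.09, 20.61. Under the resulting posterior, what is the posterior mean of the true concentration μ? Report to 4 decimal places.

20.7556

For Normal data with known variance σ², a Normal(μ₀, σ₀²) prior on μ is conjugate. Posterior precision = 1/σ₀² + n/σ²; posterior mean is the precision-weighted average of μ₀ and x̄.
Σxᵢ = 22.94 + 20.88 + 22.39 + 20.87 + 19.47 + 20.53 + 22.86 + 17.68 + 19.80 + 23.92 + 17.09 + 20.61 = 249.04, so n·x̄ = 249.04.
σ₀² = 7.76² = 60.2176, σ² = 2.11² = 4.4521; σ² + n·σ₀² = 4.4521 + 12·60.2176 = 727.0633.
Posterior mean = (μ₀/σ₀² + n·x̄/σ²)/(1/σ₀² + n/σ²) = (σ²·μ₀ + σ₀²·n·x̄)/(σ² + n·σ₀²) = (4.4521·21.12 + 60.2176·249.04)/727.0633 = 15090.619456/727.0633 = 20.7556.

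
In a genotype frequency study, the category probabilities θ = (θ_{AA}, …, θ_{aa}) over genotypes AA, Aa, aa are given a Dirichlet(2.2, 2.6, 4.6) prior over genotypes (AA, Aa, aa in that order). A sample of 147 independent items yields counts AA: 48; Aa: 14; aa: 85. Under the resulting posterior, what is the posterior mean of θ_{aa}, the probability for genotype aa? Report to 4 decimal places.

The Dirichlet prior is conjugate to the Multinomial likelihood: each posterior αⱼ = prior αⱼ + observed count nⱼ.
Posterior concentration: (50.2, 16.6, 89.6), total = 156.4.
E[θ_{aa}|data] = α_{aa}/Σα = 89.6/156.4 = 0.5729.

0.5729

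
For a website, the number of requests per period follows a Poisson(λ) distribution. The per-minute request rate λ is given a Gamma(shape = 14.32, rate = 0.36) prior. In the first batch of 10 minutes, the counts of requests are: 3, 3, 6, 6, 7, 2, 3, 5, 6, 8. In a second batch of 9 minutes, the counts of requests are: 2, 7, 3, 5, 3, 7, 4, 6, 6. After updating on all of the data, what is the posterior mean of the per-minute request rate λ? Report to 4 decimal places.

With a Gamma(shape α, rate β) prior, the Poisson likelihood is conjugate: the posterior is Gamma(α + ΣXᵢ, β + n).
Batch 1: sum of counts S = 49 over n = 10 minutes.
After batch 1: Gamma(α+S, β+n) = Gamma(14.32+49, 0.36+10) = Gamma(63.32, 10.36).
Batch 2: sum of counts S = 43 over n = 9 minutes.
After batch 2: Gamma(α+S, β+n) = Gamma(63.32+43, 10.36+9) = Gamma(106.32, 19.36).
Posterior mean = α/β = 106.32/19.36 = 5.4917.

5.4917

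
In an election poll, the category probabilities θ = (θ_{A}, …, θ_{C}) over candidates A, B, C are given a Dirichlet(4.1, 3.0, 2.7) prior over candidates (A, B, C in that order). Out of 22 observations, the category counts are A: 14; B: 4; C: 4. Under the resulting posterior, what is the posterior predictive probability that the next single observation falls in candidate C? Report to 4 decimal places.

0.2107

The Dirichlet prior is conjugate to the Multinomial likelihood: each posterior αⱼ = prior αⱼ + observed count nⱼ.
Posterior concentration: (18.1, 7.0, 6.7), total = 31.8.
P(next = C | data) = α_{C}/Σα = 0.2107.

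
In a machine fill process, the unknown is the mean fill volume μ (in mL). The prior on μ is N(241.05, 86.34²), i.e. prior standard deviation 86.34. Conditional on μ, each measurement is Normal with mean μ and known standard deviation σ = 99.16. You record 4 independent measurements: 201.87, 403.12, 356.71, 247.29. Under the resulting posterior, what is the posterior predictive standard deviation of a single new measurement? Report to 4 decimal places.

For Normal data with known variance σ², a Normal(μ₀, σ₀²) prior on μ is conjugate. Posterior precision = 1/σ₀² + n/σ²; posterior mean is the precision-weighted average of μ₀ and x̄.
σ₀² = 86.34² = 7454.5956, σ² = 99.16² = 9832.7056; σ² + n·σ₀² = 9832.7056 + 4·7454.5956 = 39651.088.
Posterior precision = 1/σ₀² + n/σ² = 1/7454.5956 + 4/9832.7056 = (σ² + n·σ₀²)/(σ₀²σ²) = 39651.088/(7454.5956·9832.7056); posterior variance σₙ² = σ₀²σ²/(σ² + n·σ₀²) = 7454.5956·9832.7056/39651.088 = 1848.596031.
Predictive variance for one new observation = σₙ² + σ² = 7454.5956·9832.7056/39651.088 + 9832.7056 = σ²·(σ₀² + 39651.088)/39651.088 = 9832.7056·47105.6836/39651.088 = 11681.301631; SD = √(9832.7056·47105.6836/39651.088) = 108.0801.

108.0801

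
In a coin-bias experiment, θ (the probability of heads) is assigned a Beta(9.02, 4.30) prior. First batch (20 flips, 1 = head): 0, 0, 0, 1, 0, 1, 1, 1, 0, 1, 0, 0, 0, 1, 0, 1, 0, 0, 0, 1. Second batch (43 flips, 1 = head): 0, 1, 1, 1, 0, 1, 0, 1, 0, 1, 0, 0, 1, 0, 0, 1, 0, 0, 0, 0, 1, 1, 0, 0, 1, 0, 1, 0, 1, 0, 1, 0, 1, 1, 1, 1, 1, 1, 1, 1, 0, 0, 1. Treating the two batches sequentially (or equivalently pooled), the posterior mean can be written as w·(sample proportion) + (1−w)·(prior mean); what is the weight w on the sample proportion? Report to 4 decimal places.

0.8255

The Beta prior is conjugate to a Binomial/Bernoulli likelihood; the update adds successes to α and failures to β.
Total number of flips: n = 20 + 43 = 63.
Posterior mean = (α₀+k)/(α₀+β₀+n) = [n/(α₀+β₀+n)]·(k/n) + [(α₀+β₀)/(α₀+β₀+n)]·α₀/(α₀+β₀), so only n and the prior enter the weight.
The weight on the data is w = n/(α₀+β₀+n) = 63/(9.02+4.30+63) = 63/76.32 = 0.8255.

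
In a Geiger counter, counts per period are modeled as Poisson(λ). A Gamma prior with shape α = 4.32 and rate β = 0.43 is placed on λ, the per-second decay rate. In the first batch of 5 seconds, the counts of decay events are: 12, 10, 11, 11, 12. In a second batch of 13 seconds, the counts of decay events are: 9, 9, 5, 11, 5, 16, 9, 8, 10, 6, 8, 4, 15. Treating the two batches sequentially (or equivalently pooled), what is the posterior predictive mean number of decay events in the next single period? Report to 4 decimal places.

With a Gamma(shape α, rate β) prior, the Poisson likelihood is conjugate: the posterior is Gamma(α + ΣXᵢ, β + n).
Batch 1: sum of counts S = 56 over n = 5 seconds.
After batch 1: Gamma(α+S, β+n) = Gamma(4.32+56, 0.43+5) = Gamma(60.32, 5.43).
Batch 2: sum of counts S = 115 over n = 13 seconds.
After batch 2: Gamma(α+S, β+n) = Gamma(60.32+115, 5.43+13) = Gamma(175.32, 18.43).
The predictive distribution for one future period is NegBinom with mean α/β = 9.5128.

9.5128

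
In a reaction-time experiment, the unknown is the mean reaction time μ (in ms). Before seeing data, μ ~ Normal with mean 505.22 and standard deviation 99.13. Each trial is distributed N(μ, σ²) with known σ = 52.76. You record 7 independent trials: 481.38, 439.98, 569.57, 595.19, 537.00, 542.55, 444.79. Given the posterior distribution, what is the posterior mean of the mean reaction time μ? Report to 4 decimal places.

For Normal data with known variance σ², a Normal(μ₀, σ₀²) prior on μ is conjugate. Posterior precision = 1/σ₀² + n/σ²; posterior mean is the precision-weighted average of μ₀ and x̄.
Σxᵢ = 481.38 + 439.98 + 569.57 + 595.19 + 537.00 + 542.55 + 444.79 = 3610.46, so n·x̄ = 3610.46.
σ₀² = 99.13² = 9826.7569, σ² = 52.76² = 2783.6176; σ² + n·σ₀² = 2783.6176 + 7·9826.7569 = 71570.9159.
Posterior mean = (μ₀/σ₀² + n·x̄/σ²)/(1/σ₀² + n/σ²) = (σ²·μ₀ + σ₀²·n·x̄)/(σ² + n·σ₀²) = (2783.6176·505.22 + 9826.7569·3610.46)/71570.9159 = 36885452.001046/71570.9159 = 515.3693.

515.3693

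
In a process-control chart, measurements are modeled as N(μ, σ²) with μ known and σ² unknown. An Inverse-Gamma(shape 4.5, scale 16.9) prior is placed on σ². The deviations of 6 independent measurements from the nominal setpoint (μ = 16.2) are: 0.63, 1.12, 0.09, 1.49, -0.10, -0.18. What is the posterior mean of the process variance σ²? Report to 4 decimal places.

With known mean μ and an Inverse-Gamma(α, β) prior on σ², the Normal likelihood is conjugate: posterior is Inv-Gamma(α + n/2, β + Σ(xᵢ−μ)²/2).
Σ(xᵢ−μ)² = (0.63)² + (1.12)² + (0.09)² + (1.49)² + (-0.10)² + (-0.18)² = 3.9219.
Posterior: Inv-Gamma(4.5 + 6/2, 16.9 + 3.9219/2) = Inv-Gamma(7.50, 18.86095).
E[σ²|data] = β/(α−1) = 18.86095/6.50 = 2.9017.

2.9017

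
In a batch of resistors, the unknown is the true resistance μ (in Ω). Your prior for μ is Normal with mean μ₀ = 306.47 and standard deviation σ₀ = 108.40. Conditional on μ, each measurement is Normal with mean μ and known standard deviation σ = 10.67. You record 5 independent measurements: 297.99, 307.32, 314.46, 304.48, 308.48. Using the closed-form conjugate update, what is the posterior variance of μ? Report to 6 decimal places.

For Normal data with known variance σ², a Normal(μ₀, σ₀²) prior on μ is conjugate. Posterior precision = 1/σ₀² + n/σ²; posterior mean is the precision-weighted average of μ₀ and x̄.
σ₀² = 108.40² = 11750.56, σ² = 10.67² = 113.8489; σ² + n·σ₀² = 113.8489 + 5·11750.56 = 58866.6489.
Posterior precision = 1/σ₀² + n/σ² = 1/11750.56 + 5/113.8489 = (σ² + n·σ₀²)/(σ₀²σ²) = 58866.6489/(11750.56·113.8489); posterior variance σₙ² = σ₀²σ²/(σ² + n·σ₀²) = 11750.56·113.8489/58866.6489 = 22.725743.

22.725743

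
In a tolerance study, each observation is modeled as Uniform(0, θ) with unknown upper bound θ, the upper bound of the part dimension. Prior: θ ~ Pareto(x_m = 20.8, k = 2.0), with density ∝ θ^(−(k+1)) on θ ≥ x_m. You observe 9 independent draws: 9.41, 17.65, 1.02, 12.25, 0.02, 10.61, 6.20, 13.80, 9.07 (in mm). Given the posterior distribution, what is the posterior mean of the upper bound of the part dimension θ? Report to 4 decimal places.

A Pareto(scale x_m, shape k) prior on the upper bound θ of Uniform(0, θ) is conjugate: posterior is Pareto(max(x_m, max xᵢ), k + n).
Sample maximum = 17.65; prior scale x_m = 20.8 → posterior scale = max = 20.80.
Posterior shape = 2.0 + 9 = 11.0.
E[θ|data] = k·x_m/(k−1) = 11.0·20.80/10.0 = 22.8800.

22.8800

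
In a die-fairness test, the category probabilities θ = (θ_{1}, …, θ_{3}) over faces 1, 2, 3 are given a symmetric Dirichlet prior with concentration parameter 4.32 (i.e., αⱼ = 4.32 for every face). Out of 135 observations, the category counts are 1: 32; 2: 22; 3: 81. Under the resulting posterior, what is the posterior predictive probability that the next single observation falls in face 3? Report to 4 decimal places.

The Dirichlet prior is conjugate to the Multinomial likelihood: each posterior αⱼ = prior αⱼ + observed count nⱼ.
Posterior concentration: (36.32, 26.32, 85.32), total = 147.96.
P(next = 3 | data) = α_{3}/Σα = 0.5766.

0.5766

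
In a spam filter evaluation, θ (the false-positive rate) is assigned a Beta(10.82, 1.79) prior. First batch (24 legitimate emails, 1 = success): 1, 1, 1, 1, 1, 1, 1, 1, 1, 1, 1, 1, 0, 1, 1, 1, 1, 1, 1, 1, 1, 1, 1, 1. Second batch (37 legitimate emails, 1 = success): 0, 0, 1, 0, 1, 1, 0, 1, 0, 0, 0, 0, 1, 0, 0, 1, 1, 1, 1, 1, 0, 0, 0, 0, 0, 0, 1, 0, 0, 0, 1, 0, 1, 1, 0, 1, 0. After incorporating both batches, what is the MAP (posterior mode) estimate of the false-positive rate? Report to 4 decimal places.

0.6678

The Beta prior is conjugate to a Binomial/Bernoulli likelihood; the update adds successes to α and failures to β.
After batch 1: Beta(10.82+23, 1.79+1) = Beta(33.82, 2.79).
After batch 2: Beta(33.82+15, 2.79+22) = Beta(48.82, 24.79).
Mode of Beta(a,b) for a,b>1 is (a−1)/(a+b−2) = 47.82/71.61 = 0.6678.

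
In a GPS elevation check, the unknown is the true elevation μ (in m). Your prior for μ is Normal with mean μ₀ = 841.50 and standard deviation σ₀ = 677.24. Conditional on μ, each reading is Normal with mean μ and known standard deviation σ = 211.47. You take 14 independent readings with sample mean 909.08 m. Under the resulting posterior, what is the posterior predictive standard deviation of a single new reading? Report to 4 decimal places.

For Normal data with known variance σ², a Normal(μ₀, σ₀²) prior on μ is conjugate. Posterior precision = 1/σ₀² + n/σ²; posterior mean is the precision-weighted average of μ₀ and x̄.
σ₀² = 677.24² = 458654.0176, σ² = 211.47² = 44719.5609; σ² + n·σ₀² = 44719.5609 + 14·458654.0176 = 6465875.8073.
Posterior precision = 1/σ₀² + n/σ² = 1/458654.0176 + 14/44719.5609 = (σ² + n·σ₀²)/(σ₀²σ²) = 6465875.8073/(458654.0176·44719.5609); posterior variance σₙ² = σ₀²σ²/(σ² + n·σ₀²) = 458654.0176·44719.5609/6465875.8073 = 3172.162114.
Predictive variance for one new observation = σₙ² + σ² = 458654.0176·44719.5609/6465875.8073 + 44719.5609 = σ²·(σ₀² + 6465875.8073)/6465875.8073 = 44719.5609·6924529.8249/6465875.8073 = 47891.723014; SD = √(44719.5609·6924529.8249/6465875.8073) = 218.8418.

218.8418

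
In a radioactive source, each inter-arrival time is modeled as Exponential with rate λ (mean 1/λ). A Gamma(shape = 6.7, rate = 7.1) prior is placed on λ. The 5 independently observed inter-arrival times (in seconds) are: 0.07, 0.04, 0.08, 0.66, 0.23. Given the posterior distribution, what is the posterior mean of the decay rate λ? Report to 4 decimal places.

1.4303

With a Gamma(shape α, rate β) prior on the exponential rate λ, the posterior after n observations with total T = Σxᵢ is Gamma(α+n, β+T).
Sum of observations T = 1.08 seconds; n = 5.
Posterior: Gamma(6.7+5, 7.1+1.08) = Gamma(11.7, 8.18).
Posterior mean of λ = α/β = 11.7/8.18 = 1.4303.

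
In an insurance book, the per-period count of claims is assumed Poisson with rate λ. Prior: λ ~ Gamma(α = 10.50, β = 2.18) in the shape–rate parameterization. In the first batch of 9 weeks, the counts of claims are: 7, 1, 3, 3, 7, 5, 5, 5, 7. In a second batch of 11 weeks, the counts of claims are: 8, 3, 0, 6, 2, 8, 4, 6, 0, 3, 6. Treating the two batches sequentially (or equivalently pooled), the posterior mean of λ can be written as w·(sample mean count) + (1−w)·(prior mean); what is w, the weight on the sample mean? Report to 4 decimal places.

0.9017

With a Gamma(shape α, rate β) prior, the Poisson likelihood is conjugate: the posterior is Gamma(α + ΣXᵢ, β + n).
Total number of weeks: n = 9 + 11 = 20.
Posterior mean = (α₀+S)/(β₀+n) = [n/(β₀+n)]·(S/n) + [β₀/(β₀+n)]·(α₀/β₀), so only n and β₀ enter the weight.
Weight on data w = n/(β₀+n) = 20/(2.18+20) = 20/22.18 = 0.9017.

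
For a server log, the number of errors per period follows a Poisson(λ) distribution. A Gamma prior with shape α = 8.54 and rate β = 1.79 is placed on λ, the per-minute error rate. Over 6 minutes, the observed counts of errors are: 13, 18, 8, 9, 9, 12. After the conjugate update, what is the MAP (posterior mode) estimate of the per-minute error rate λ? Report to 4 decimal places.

With a Gamma(shape α, rate β) prior, the Poisson likelihood is conjugate: the posterior is Gamma(α + ΣXᵢ, β + n).
Sum of counts S = 69 over n = 6 minutes.
Posterior: Gamma(α+S, β+n) = Gamma(8.54+69, 1.79+6) = Gamma(77.54, 7.79).
Mode of Gamma(α,β) for α≥1 is (α−1)/β = 76.54/7.79 = 9.8254.

9.8254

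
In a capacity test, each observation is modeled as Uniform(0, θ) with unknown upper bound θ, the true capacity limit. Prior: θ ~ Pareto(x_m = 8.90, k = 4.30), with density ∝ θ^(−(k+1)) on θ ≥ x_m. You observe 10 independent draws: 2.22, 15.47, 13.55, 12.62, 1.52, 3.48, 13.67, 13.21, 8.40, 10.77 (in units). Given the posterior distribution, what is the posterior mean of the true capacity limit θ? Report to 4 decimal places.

A Pareto(scale x_m, shape k) prior on the upper bound θ of Uniform(0, θ) is conjugate: posterior is Pareto(max(x_m, max xᵢ), k + n).
Sample maximum = 15.47; prior scale x_m = 8.90 → posterior scale = max = 15.47.
Posterior shape = 4.30 + 10 = 14.30.
E[θ|data] = k·x_m/(k−1) = 14.30·15.47/13.30 = 16.6332.

16.6332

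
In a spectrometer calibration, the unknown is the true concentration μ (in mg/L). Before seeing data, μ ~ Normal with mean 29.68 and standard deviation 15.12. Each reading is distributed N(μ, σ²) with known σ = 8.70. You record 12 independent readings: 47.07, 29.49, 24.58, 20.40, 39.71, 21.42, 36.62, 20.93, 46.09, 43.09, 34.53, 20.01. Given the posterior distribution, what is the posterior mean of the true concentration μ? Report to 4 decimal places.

For Normal data with known variance σ², a Normal(μ₀, σ₀²) prior on μ is conjugate. Posterior precision = 1/σ₀² + n/σ²; posterior mean is the precision-weighted average of μ₀ and x̄.
Σxᵢ = 47.07 + 29.49 + 24.58 + 20.40 + 39.71 + 21.42 + 36.62 + 20.93 + 46.09 + 43.09 + 34.53 + 20.01 = 383.94, so n·x̄ = 383.94.
σ₀² = 15.12² = 228.6144, σ² = 8.70² = 75.69; σ² + n·σ₀² = 75.69 + 12·228.6144 = 2819.0628.
Posterior mean = (μ₀/σ₀² + n·x̄/σ²)/(1/σ₀² + n/σ²) = (σ²·μ₀ + σ₀²·n·x̄)/(σ² + n·σ₀²) = (75.69·29.68 + 228.6144·383.94)/2819.0628 = 90020.691936/2819.0628 = 31.9328.

31.9328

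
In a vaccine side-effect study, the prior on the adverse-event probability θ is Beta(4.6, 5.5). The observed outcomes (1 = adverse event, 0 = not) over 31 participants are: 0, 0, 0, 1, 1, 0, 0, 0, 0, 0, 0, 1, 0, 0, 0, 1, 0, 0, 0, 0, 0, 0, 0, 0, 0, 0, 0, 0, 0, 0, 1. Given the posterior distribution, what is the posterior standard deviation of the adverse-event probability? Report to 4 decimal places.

The Beta prior is conjugate to a Binomial/Bernoulli likelihood; the update adds successes to α and failures to β.
Posterior: Beta(α+k, β+n−k) = Beta(4.6+5, 5.5+26) = Beta(9.6, 31.5).
Var = αβ/((α+β)²(α+β+1)) = 9.6·31.5/(41.1²·42.1) = 0.00425222; SD = √0.00425222 = 0.0652.

0.0652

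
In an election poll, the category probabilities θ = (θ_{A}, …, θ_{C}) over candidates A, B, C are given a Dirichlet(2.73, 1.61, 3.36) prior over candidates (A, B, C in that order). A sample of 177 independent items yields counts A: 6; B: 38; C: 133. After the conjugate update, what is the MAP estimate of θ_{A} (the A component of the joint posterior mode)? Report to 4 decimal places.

0.0425

The Dirichlet prior is conjugate to the Multinomial likelihood: each posterior αⱼ = prior αⱼ + observed count nⱼ.
Posterior concentration: (8.73, 39.61, 136.36), total = 184.70.
Joint mode component: (α_{A}−1)/(Σα−K) = 7.73/181.70 = 0.0425.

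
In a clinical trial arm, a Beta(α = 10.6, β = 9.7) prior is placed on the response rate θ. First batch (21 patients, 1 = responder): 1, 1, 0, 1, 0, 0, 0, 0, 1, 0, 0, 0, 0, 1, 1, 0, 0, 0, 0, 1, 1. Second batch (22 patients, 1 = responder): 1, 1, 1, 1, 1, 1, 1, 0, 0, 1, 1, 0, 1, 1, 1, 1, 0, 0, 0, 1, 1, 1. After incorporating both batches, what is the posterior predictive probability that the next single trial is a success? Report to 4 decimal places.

The Beta prior is conjugate to a Binomial/Bernoulli likelihood; the update adds successes to α and failures to β.
After batch 1: Beta(10.6+8, 9.7+13) = Beta(18.6, 22.7).
After batch 2: Beta(18.6+16, 22.7+6) = Beta(34.6, 28.7).
For a single future Bernoulli trial, P(success | data) = α/(α+β) = 0.5466.

0.5466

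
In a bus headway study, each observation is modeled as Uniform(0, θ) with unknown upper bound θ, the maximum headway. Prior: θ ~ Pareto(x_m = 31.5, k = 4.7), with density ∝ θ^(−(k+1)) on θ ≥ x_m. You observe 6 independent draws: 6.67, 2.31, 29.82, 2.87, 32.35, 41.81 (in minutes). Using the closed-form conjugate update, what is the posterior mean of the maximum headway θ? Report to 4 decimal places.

A Pareto(scale x_m, shape k) prior on the upper bound θ of Uniform(0, θ) is conjugate: posterior is Pareto(max(x_m, max xᵢ), k + n).
Sample maximum = 41.81; prior scale x_m = 31.5 → posterior scale = max = 41.81.
Posterior shape = 4.7 + 6 = 10.7.
E[θ|data] = k·x_m/(k−1) = 10.7·41.81/9.7 = 46.1203.

46.1203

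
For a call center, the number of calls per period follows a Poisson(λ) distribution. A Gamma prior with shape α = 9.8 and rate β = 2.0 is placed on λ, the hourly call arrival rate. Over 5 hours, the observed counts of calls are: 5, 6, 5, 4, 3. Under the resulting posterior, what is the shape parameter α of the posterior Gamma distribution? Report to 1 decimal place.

With a Gamma(shape α, rate β) prior, the Poisson likelihood is conjugate: the posterior is Gamma(α + ΣXᵢ, β + n).
Sum of counts S = 23 over n = 5 hours.
Posterior: Gamma(α+S, β+n) = Gamma(9.8+23, 2.0+5) = Gamma(32.8, 7.0).
Posterior α = 32.8.

32.8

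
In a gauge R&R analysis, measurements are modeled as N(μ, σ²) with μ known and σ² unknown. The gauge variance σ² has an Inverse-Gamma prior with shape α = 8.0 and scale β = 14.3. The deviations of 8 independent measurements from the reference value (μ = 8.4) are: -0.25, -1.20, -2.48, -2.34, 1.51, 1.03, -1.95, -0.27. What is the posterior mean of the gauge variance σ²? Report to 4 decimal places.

With known mean μ and an Inverse-Gamma(α, β) prior on σ², the Normal likelihood is conjugate: posterior is Inv-Gamma(α + n/2, β + Σ(xᵢ−μ)²/2).
Σ(xᵢ−μ)² = (-0.25)² + (-1.20)² + (-2.48)² + (-2.34)² + (1.51)² + (1.03)² + (-1.95)² + (-0.27)² = 20.3449.
Posterior: Inv-Gamma(8.0 + 8/2, 14.3 + 20.3449/2) = Inv-Gamma(12.00, 24.47245).
E[σ²|data] = β/(α−1) = 24.47245/11.00 = 2.2248.

2.2248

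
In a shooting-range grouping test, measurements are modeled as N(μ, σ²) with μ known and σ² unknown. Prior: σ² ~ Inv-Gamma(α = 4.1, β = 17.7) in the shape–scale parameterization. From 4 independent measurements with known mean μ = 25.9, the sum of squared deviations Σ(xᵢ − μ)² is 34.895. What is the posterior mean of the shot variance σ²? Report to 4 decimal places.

6.8917

With known mean μ and an Inverse-Gamma(α, β) prior on σ², the Normal likelihood is conjugate: posterior is Inv-Gamma(α + n/2, β + Σ(xᵢ−μ)²/2).
Posterior: Inv-Gamma(4.1 + 4/2, 17.7 + 34.895/2) = Inv-Gamma(6.10, 35.1475).
E[σ²|data] = β/(α−1) = 35.1475/5.10 = 6.8917.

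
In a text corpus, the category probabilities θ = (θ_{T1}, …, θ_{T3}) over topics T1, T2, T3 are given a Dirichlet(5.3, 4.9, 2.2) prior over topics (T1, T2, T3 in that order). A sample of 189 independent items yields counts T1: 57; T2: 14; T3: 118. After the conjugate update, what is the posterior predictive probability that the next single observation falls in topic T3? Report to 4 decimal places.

0.5968

The Dirichlet prior is conjugate to the Multinomial likelihood: each posterior αⱼ = prior αⱼ + observed count nⱼ.
Posterior concentration: (62.3, 18.9, 120.2), total = 201.4.
P(next = T3 | data) = α_{T3}/Σα = 0.5968.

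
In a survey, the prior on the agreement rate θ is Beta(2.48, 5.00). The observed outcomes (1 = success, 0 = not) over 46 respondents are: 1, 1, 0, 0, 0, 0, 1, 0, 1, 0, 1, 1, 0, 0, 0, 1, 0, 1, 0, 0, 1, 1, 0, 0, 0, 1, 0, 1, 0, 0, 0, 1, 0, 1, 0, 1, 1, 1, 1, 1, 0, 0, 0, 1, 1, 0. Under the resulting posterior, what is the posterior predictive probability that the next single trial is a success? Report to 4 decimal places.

The Beta prior is conjugate to a Binomial/Bernoulli likelihood; the update adds successes to α and failures to β.
Posterior: Beta(α+k, β+n−k) = Beta(2.48+21, 5.00+25) = Beta(23.48, 30.00).
For a single future Bernoulli trial, P(success | data) = α/(α+β) = 0.4390.

0.4390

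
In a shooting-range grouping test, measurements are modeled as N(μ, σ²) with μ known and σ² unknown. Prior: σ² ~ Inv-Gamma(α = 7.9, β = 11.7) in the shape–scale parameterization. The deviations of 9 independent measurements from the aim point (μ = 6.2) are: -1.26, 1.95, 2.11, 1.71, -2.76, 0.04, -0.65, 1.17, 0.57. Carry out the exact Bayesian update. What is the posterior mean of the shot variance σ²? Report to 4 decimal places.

With known mean μ and an Inverse-Gamma(α, β) prior on σ², the Normal likelihood is conjugate: posterior is Inv-Gamma(α + n/2, β + Σ(xᵢ−μ)²/2).
Σ(xᵢ−μ)² = (-1.26)² + (1.95)² + (2.11)² + (1.71)² + (-2.76)² + (0.04)² + (-0.65)² + (1.17)² + (0.57)² = 22.5018.
Posterior: Inv-Gamma(7.9 + 9/2, 11.7 + 22.5018/2) = Inv-Gamma(12.40, 22.95090).
E[σ²|data] = β/(α−1) = 22.95090/11.40 = 2.0132.

2.0132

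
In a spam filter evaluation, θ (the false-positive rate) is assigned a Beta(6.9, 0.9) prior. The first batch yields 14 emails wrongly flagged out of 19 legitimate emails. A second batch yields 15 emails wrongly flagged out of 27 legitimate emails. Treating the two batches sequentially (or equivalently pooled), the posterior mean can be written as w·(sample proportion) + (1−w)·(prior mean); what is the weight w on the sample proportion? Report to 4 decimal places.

0.8550

The Beta prior is conjugate to a Binomial/Bernoulli likelihood; the update adds successes to α and failures to β.
Total number of legitimate emails: n = 19 + 27 = 46.
Posterior mean = (α₀+k)/(α₀+β₀+n) = [n/(α₀+β₀+n)]·(k/n) + [(α₀+β₀)/(α₀+β₀+n)]·α₀/(α₀+β₀), so only n and the prior enter the weight.
The weight on the data is w = n/(α₀+β₀+n) = 46/(6.9+0.9+46) = 46/53.8 = 0.8550.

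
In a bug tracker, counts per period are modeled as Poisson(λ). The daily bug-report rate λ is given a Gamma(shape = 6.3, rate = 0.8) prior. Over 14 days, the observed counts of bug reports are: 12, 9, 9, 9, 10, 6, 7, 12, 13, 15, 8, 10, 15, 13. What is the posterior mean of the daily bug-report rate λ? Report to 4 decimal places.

With a Gamma(shape α, rate β) prior, the Poisson likelihood is conjugate: the posterior is Gamma(α + ΣXᵢ, β + n).
Sum of counts S = 148 over n = 14 days.
Posterior: Gamma(α+S, β+n) = Gamma(6.3+148, 0.8+14) = Gamma(154.3, 14.8).
Posterior mean = α/β = 154.3/14.8 = 10.4257.

10.4257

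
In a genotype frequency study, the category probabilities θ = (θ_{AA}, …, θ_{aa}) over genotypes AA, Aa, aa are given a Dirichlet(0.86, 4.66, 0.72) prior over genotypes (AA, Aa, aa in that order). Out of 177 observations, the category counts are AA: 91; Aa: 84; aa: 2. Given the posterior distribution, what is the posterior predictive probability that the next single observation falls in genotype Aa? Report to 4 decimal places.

0.4838

The Dirichlet prior is conjugate to the Multinomial likelihood: each posterior αⱼ = prior αⱼ + observed count nⱼ.
Posterior concentration: (91.86, 88.66, 2.72), total = 183.24.
P(next = Aa | data) = α_{Aa}/Σα = 0.4838.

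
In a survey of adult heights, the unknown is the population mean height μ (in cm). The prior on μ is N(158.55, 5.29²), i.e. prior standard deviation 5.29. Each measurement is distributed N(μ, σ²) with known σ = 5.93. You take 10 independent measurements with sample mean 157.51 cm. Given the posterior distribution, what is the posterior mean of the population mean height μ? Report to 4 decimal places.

For Normal data with known variance σ², a Normal(μ₀, σ₀²) prior on μ is conjugate. Posterior precision = 1/σ₀² + n/σ²; posterior mean is the precision-weighted average of μ₀ and x̄.
n·x̄ = 10·157.51 = 1575.1.
σ₀² = 5.29² = 27.9841, σ² = 5.93² = 35.1649; σ² + n·σ₀² = 35.1649 + 10·27.9841 = 315.0059.
Posterior mean = (μ₀/σ₀² + n·x̄/σ²)/(1/σ₀² + n/σ²) = (σ²·μ₀ + σ₀²·n·x̄)/(σ² + n·σ₀²) = (35.1649·158.55 + 27.9841·1575.1)/315.0059 = 49653.150805/315.0059 = 157.6261.

157.6261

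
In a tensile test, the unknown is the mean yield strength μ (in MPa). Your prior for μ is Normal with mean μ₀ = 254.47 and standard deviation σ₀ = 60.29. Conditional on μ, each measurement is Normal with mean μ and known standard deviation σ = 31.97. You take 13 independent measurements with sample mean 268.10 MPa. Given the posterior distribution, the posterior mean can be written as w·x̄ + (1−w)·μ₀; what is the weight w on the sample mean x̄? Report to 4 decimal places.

For Normal data with known variance σ², a Normal(μ₀, σ₀²) prior on μ is conjugate. Posterior precision = 1/σ₀² + n/σ²; posterior mean is the precision-weighted average of μ₀ and x̄.
σ₀² = 60.29² = 3634.8841, σ² = 31.97² = 1022.0809. Prior precision 1/σ₀² = 1/3634.8841; data precision n/σ² = 13/1022.0809.
w = (n/σ²)/(1/σ₀² + n/σ²) = n·σ₀²/(σ² + n·σ₀²) = 13·3634.8841/(1022.0809 + 13·3634.8841) = 47253.4933/48275.5742 = 0.9788.

0.9788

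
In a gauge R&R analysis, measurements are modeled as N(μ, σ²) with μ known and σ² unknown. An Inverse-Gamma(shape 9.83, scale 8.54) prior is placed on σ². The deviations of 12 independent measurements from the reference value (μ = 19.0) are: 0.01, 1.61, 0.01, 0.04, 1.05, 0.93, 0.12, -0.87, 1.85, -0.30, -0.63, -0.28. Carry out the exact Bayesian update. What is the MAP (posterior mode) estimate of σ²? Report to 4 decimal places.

With known mean μ and an Inverse-Gamma(α, β) prior on σ², the Normal likelihood is conjugate: posterior is Inv-Gamma(α + n/2, β + Σ(xᵢ−μ)²/2).
Σ(xᵢ−μ)² = (0.01)² + (1.61)² + (0.01)² + (0.04)² + (1.05)² + (0.93)² + (0.12)² + (-0.87)² + (1.85)² + (-0.30)² + (-0.63)² + (-0.28)² = 9.3204.
Posterior: Inv-Gamma(9.83 + 12/2, 8.54 + 9.3204/2) = Inv-Gamma(15.83, 13.20020).
Mode = β/(α+1) = 13.20020/16.83 = 0.7843.

0.7843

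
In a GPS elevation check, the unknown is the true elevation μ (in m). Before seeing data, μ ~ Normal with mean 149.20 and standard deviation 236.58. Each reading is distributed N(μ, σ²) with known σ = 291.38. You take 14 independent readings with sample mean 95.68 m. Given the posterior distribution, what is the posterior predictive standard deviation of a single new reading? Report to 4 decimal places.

300.6225

For Normal data with known variance σ², a Normal(μ₀, σ₀²) prior on μ is conjugate. Posterior precision = 1/σ₀² + n/σ²; posterior mean is the precision-weighted average of μ₀ and x̄.
σ₀² = 236.58² = 55970.0964, σ² = 291.38² = 84902.3044; σ² + n·σ₀² = 84902.3044 + 14·55970.0964 = 868483.654.
Posterior precision = 1/σ₀² + n/σ² = 1/55970.0964 + 14/84902.3044 = (σ² + n·σ₀²)/(σ₀²σ²) = 868483.654/(55970.0964·84902.3044); posterior variance σₙ² = σ₀²σ²/(σ² + n·σ₀²) = 55970.0964·84902.3044/868483.654 = 5471.594244.
Predictive variance for one new observation = σₙ² + σ² = 55970.0964·84902.3044/868483.654 + 84902.3044 = σ²·(σ₀² + 868483.654)/868483.654 = 84902.3044·924453.7504/868483.654 = 90373.898644; SD = √(84902.3044·924453.7504/868483.654) = 300.6225.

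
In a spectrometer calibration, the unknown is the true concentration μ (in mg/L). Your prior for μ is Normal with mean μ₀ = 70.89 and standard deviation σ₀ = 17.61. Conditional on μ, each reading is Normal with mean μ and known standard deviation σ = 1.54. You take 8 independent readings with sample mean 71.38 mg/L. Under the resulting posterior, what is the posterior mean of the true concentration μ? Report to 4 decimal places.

For Normal data with known variance σ², a Normal(μ₀, σ₀²) prior on μ is conjugate. Posterior precision = 1/σ₀² + n/σ²; posterior mean is the precision-weighted average of μ₀ and x̄.
n·x̄ = 8·71.38 = 571.04.
σ₀² = 17.61² = 310.1121, σ² = 1.54² = 2.3716; σ² + n·σ₀² = 2.3716 + 8·310.1121 = 2483.2684.
Posterior mean = (μ₀/σ₀² + n·x̄/σ²)/(1/σ₀² + n/σ²) = (σ²·μ₀ + σ₀²·n·x̄)/(σ² + n·σ₀²) = (2.3716·70.89 + 310.1121·571.04)/2483.2684 = 177254.536308/2483.2684 = 71.3795.

71.3795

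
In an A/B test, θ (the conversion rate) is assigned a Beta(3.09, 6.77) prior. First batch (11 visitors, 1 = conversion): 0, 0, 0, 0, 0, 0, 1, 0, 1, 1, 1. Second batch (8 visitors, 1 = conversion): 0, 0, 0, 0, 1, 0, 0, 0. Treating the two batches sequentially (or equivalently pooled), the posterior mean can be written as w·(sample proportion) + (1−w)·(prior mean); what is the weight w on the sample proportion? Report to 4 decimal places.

The Beta prior is conjugate to a Binomial/Bernoulli likelihood; the update adds successes to α and failures to β.
Total number of visitors: n = 11 + 8 = 19.
Posterior mean = (α₀+k)/(α₀+β₀+n) = [n/(α₀+β₀+n)]·(k/n) + [(α₀+β₀)/(α₀+β₀+n)]·α₀/(α₀+β₀), so only n and the prior enter the weight.
The weight on the data is w = n/(α₀+β₀+n) = 19/(3.09+6.77+19) = 19/28.86 = 0.6584.

0.6584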